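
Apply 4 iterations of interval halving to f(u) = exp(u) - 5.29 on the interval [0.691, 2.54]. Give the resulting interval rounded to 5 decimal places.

f(0.691000) = -3.294290, f(2.540000) = 7.389671 (opposite signs)
step 1: m = 1.615500, f(m) = -0.259598 < 0 → root in [1.615500, 2.540000]
step 2: m = 2.077750, f(m) = 2.696479 > 0 → root in [1.615500, 2.077750]
step 3: m = 1.846625, f(m) = 1.048391 > 0 → root in [1.615500, 1.846625]
step 4: m = 1.731062, f(m) = 0.356650 > 0 → root in [1.615500, 1.731062]

[1.61550, 1.73106]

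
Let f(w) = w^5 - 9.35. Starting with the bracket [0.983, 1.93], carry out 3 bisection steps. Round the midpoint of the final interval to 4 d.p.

1.5157

f(0.983000) = -8.432159, f(1.930000) = 17.428518 (opposite signs)
step 1: m = 1.456500, f(m) = -2.795306 < 0 → root in [1.456500, 1.930000]
step 2: m = 1.693250, f(m) = 4.568916 > 0 → root in [1.456500, 1.693250]
step 3: m = 1.574875, f(m) = 0.337918 > 0 → root in [1.456500, 1.574875]
Midpoint of [1.456500, 1.574875] = 1.515687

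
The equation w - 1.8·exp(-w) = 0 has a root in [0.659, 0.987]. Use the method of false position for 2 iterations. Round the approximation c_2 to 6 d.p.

f(0.659000) = -0.272263, f(0.987000) = 0.316152
step 1: c = 0.810767, f(c) = 0.010637 > 0 → new bracket [0.659000, 0.810767]
step 2: c = 0.805061, f(c) = 0.000352 > 0 → new bracket [0.659000, 0.805061]

0.805061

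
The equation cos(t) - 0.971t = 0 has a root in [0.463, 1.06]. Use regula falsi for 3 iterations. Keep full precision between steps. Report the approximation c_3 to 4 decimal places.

0.7520

f(0.463000) = 0.445144, f(1.060000) = -0.540388
step 1: c = 0.732652, f(c) = 0.031998 > 0 → new bracket [0.732652, 1.060000]
step 2: c = 0.750952, f(c) = 0.001866 > 0 → new bracket [0.750952, 1.060000]
step 3: c = 0.752015, f(c) = 0.000107 > 0 → new bracket [0.752015, 1.060000]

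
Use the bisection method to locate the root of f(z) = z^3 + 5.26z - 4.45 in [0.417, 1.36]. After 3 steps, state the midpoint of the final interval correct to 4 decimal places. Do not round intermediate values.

0.7117

f(0.417000) = -2.184068, f(1.360000) = 5.219056 (opposite signs)
step 1: m = 0.888500, f(m) = 0.924921 > 0 → root in [0.417000, 0.888500]
step 2: m = 0.652750, f(m) = -0.738410 < 0 → root in [0.652750, 0.888500]
step 3: m = 0.770625, f(m) = 0.061133 > 0 → root in [0.652750, 0.770625]
Midpoint of [0.652750, 0.770625] = 0.711688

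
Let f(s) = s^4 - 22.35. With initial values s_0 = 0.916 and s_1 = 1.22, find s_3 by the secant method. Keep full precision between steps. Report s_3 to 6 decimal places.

Secant update: s_(k+1) = s_k − f(s_k)·(s_k − s_(k-1))/(f(s_k) − f(s_(k-1))).
f(s_0) = -21.645985, f(s_1) = -20.134665
s_2 = 1.220000 - (-20.134665)·(1.220000 - 0.916000)/(-20.134665 - (-21.645985)) = 5.270062; f(s_2) = 749.020373
s_3 = 5.270062 - (749.020373)·(5.270062 - 1.220000)/(749.020373 - (-20.134665)) = 1.326021; f(s_3) = -19.258269

1.326021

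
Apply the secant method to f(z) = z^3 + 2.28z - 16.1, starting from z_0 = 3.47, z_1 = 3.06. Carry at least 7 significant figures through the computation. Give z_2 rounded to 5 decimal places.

2.49067

Secant update: z_(k+1) = z_k − f(z_k)·(z_k − z_(k-1))/(f(z_k) − f(z_(k-1))).
f(z_0) = 33.593523, f(z_1) = 19.529416
z_2 = 3.060000 - (19.529416)·(3.060000 - 3.470000)/(19.529416 - (33.593523)) = 2.490674; f(z_2) = 5.029528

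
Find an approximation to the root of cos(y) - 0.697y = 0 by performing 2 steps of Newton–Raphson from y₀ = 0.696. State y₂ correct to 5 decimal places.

0.89618

Newton update: y ← y − f(y)/f'(y).
f'(y) = -sin(y) - 0.697
y_0 = 0.696000: f = 0.282301, f' = -1.338153 → y_1 = 0.696000 - (0.282301)/(-1.338153) = 0.906963
y_1 = 0.906963: f = -0.016013, f' = -1.484636 → y_2 = 0.906963 - (-0.016013)/(-1.484636) = 0.896177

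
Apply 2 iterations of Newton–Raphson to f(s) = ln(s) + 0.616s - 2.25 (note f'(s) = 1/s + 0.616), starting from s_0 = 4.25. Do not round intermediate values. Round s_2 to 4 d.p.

2.2971

s_0 = 4.250000: f = 1.814919, f' = 0.851294 → s_1 = 4.250000 - (1.814919)/(0.851294) = 2.118047
s_1 = 2.118047: f = -0.194789, f' = 1.088133 → s_2 = 2.118047 - (-0.194789)/(1.088133) = 2.297059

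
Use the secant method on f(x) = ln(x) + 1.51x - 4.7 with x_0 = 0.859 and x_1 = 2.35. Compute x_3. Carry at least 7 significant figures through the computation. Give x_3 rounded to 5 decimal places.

Secant update: x_(k+1) = x_k − f(x_k)·(x_k − x_(k-1))/(f(x_k) − f(x_(k-1))).
f(x_0) = -3.554896, f(x_1) = -0.297085
x_2 = 2.350000 - (-0.297085)·(2.350000 - 0.859000)/(-0.297085 - (-3.554896)) = 2.485966; f(x_2) = -0.035529
x_3 = 2.485966 - (-0.035529)·(2.485966 - 2.350000)/(-0.035529 - (-0.297085)) = 2.504436; f(x_3) = -0.000238

2.50444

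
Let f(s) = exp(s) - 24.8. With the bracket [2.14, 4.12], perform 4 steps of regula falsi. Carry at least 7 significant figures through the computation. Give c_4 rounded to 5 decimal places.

3.18181

f(2.140000) = -16.300562, f(4.120000) = 36.759242
step 1: c = 2.748278, f(c) = -9.184281 < 0 → new bracket [2.748278, 4.120000]
step 2: c = 3.022490, f(c) = -4.257614 < 0 → new bracket [3.022490, 4.120000]
step 3: c = 3.136414, f(c) = -1.778845 < 0 → new bracket [3.136414, 4.120000]
step 4: c = 3.181814, f(c) = -0.709585 < 0 → new bracket [3.181814, 4.120000]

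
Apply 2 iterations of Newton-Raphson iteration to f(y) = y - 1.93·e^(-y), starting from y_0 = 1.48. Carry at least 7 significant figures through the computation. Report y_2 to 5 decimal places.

f'(y) = 1 + 1.93·e^(-y)
y_0 = 1.480000: f = 1.040659, f' = 1.439341 → y_1 = 1.480000 - (1.040659)/(1.439341) = 0.756989
y_1 = 0.756989: f = -0.148329, f' = 1.905318 → y_2 = 0.756989 - (-0.148329)/(1.905318) = 0.834839

0.83484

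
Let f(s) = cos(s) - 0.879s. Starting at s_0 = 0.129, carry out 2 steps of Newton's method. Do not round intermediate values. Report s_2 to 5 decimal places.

0.80318

f'(s) = -sin(s) - 0.879
s_0 = 0.129000: f = 0.878300, f' = -1.007643 → s_1 = 0.129000 - (0.878300)/(-1.007643) = 1.000639
s_1 = 1.000639: f = -0.339796, f' = -1.720816 → s_2 = 1.000639 - (-0.339796)/(-1.720816) = 0.803176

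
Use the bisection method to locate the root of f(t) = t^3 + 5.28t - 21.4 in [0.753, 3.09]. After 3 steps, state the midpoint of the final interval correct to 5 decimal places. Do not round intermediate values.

f(0.753000) = -16.997202, f(3.090000) = 24.418829 (opposite signs)
step 1: m = 1.921500, f(m) = -4.159990 < 0 → root in [1.921500, 3.090000]
step 2: m = 2.505750, f(m) = 7.563421 > 0 → root in [1.921500, 2.505750]
step 3: m = 2.213625, f(m) = 1.135003 > 0 → root in [1.921500, 2.213625]
Midpoint of [1.921500, 2.213625] = 2.067563

2.06756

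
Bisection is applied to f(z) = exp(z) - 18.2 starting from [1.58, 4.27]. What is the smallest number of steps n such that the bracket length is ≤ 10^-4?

15

Initial width b − a = 4.27 − 1.58 = 2.690000.
After n steps the width is (b−a)/2^n; need (b−a)/2^n ≤ 10^-4.
So n ≥ log₂(2.690000/10^-4) = log₂(26900.0000) ≈ 14.7153.
Hence n = 15.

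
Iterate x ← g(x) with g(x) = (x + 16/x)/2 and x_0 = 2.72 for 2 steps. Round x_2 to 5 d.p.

4.01054

x_1 = g(2.720000) = 4.301176
x_2 = g(4.301176) = 4.010544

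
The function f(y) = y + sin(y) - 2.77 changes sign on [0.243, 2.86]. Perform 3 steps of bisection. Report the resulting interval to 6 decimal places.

[1.551500, 1.878625]

f(0.243000) = -2.286384, f(2.860000) = 0.367886 (opposite signs)
step 1: m = 1.551500, f(m) = -0.218686 < 0 → root in [1.551500, 2.860000]
step 2: m = 2.205750, f(m) = 0.240849 > 0 → root in [1.551500, 2.205750]
step 3: m = 1.878625, f(m) = 0.061619 > 0 → root in [1.551500, 1.878625]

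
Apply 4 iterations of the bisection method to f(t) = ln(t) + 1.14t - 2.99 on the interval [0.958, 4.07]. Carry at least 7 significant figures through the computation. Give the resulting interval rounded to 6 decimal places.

f(0.958000) = -1.940788, f(4.070000) = 3.053443 (opposite signs)
step 1: m = 2.514000, f(m) = 0.797835 > 0 → root in [0.958000, 2.514000]
step 2: m = 1.736000, f(m) = -0.459376 < 0 → root in [1.736000, 2.514000]
step 3: m = 2.125000, f(m) = 0.186272 > 0 → root in [1.736000, 2.125000]
step 4: m = 1.930500, f(m) = -0.131451 < 0 → root in [1.930500, 2.125000]

[1.930500, 2.125000]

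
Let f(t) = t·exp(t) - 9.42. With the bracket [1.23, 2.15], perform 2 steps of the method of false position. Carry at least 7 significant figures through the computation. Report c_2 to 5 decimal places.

1.66860

f(1.230000) = -5.211888, f(2.150000) = 9.037446
step 1: c = 1.566503, f(c) = -1.916662 < 0 → new bracket [1.566503, 2.150000]
step 2: c = 1.668598, f(c) = -0.568542 < 0 → new bracket [1.668598, 2.150000]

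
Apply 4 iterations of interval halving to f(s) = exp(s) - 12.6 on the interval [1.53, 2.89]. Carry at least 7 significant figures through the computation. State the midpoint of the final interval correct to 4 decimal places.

f(1.530000) = -7.981823, f(2.890000) = 5.393310 (opposite signs)
step 1: m = 2.210000, f(m) = -3.484284 < 0 → root in [2.210000, 2.890000]
step 2: m = 2.550000, f(m) = 0.207104 > 0 → root in [2.210000, 2.550000]
step 3: m = 2.380000, f(m) = -1.795097 < 0 → root in [2.380000, 2.550000]
step 4: m = 2.465000, f(m) = -0.836518 < 0 → root in [2.465000, 2.550000]
Midpoint of [2.465000, 2.550000] = 2.507500

2.5075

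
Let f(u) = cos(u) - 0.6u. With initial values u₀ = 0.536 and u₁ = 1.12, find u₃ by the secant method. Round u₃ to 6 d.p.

0.957764

f(u_0) = 0.538158, f(u_1) = -0.236318
u_2 = 1.120000 - (-0.236318)·(1.120000 - 0.536000)/(-0.236318 - (0.538158)) = 0.941803; f(u_2) = 0.023250
u_3 = 0.941803 - (0.023250)·(0.941803 - 1.120000)/(0.023250 - (-0.236318)) = 0.957764; f(u_3) = 0.000692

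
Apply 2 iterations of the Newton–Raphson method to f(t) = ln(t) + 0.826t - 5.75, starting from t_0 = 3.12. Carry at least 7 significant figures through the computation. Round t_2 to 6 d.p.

Newton update: t ← t − f(t)/f'(t).
f'(t) = 1/t + 0.826
t_0 = 3.120000: f = -2.035047, f' = 1.146513 → t_1 = 3.120000 - (-2.035047)/(1.146513) = 4.894988
t_1 = 4.894988: f = -0.118528, f' = 1.030291 → t_2 = 4.894988 - (-0.118528)/(1.030291) = 5.010031

5.010031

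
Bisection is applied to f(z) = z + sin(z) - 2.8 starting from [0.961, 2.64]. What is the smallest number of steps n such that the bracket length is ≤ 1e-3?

Initial width b − a = 2.64 − 0.961 = 1.679000.
After n steps the width is (b−a)/2^n; need (b−a)/2^n ≤ 1e-3.
So n ≥ log₂(1.679000/1e-3) = log₂(1679.0000) ≈ 10.7134.
Hence n = 11.

11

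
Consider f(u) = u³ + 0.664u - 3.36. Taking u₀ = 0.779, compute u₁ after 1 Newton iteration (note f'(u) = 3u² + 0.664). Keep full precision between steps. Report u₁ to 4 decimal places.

1.7329

Newton update: u ← u − f(u)/f'(u).
u_0 = 0.779000: f = -2.370015, f' = 2.484523 → u_1 = 0.779000 - (-2.370015)/(2.484523) = 1.732911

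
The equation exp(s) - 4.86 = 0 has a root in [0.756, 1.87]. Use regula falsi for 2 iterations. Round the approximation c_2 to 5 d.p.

f(0.756000) = -2.730260, f(1.870000) = 1.628296
step 1: c = 1.453825, f(c) = -0.580548 < 0 → new bracket [1.453825, 1.870000]
step 2: c = 1.563208, f(c) = -0.085889 < 0 → new bracket [1.563208, 1.870000]

1.56321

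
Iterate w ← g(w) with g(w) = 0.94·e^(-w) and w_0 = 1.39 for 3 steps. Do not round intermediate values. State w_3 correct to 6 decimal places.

0.446794

w_1 = g(1.390000) = 0.234131
w_2 = g(0.234131) = 0.743783
w_3 = g(0.743783) = 0.446794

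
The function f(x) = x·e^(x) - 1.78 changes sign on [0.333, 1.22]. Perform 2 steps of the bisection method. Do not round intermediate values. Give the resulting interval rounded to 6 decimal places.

f(0.333000) = -1.315416, f(1.220000) = 2.352369 (opposite signs)
step 1: m = 0.776500, f(m) = -0.092005 < 0 → root in [0.776500, 1.220000]
step 2: m = 0.998250, f(m) = 0.928780 > 0 → root in [0.776500, 0.998250]

[0.776500, 0.998250]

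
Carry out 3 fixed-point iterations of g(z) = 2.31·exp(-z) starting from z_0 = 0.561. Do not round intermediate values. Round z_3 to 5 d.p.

z_1 = g(0.561000) = 1.318174
z_2 = g(1.318174) = 0.618210
z_3 = g(0.618210) = 1.244878

1.24488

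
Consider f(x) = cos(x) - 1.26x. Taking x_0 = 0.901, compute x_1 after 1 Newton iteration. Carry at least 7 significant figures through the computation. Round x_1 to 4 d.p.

0.6493

f'(x) = -sin(x) - 1.26
x_0 = 0.901000: f = -0.514434, f' = -2.043948 → x_1 = 0.901000 - (-0.514434)/(-2.043948) = 0.649314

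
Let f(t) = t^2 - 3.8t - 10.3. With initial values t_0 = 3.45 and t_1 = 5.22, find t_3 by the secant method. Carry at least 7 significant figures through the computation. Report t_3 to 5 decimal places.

5.61923

f(t_0) = -11.507500, f(t_1) = -2.887600
t_2 = 5.220000 - (-2.887600)·(5.220000 - 3.450000)/(-2.887600 - (-11.507500)) = 5.812936; f(t_2) = 1.401071
t_3 = 5.812936 - (1.401071)·(5.812936 - 5.220000)/(1.401071 - (-2.887600)) = 5.619229; f(t_3) = -0.077334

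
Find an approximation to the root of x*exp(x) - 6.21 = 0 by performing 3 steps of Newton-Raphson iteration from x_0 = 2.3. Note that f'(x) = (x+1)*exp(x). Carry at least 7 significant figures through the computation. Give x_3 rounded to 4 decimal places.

1.4559

x_0 = 2.300000: f = 16.730620, f' = 32.914802 → x_1 = 2.300000 - (16.730620)/(32.914802) = 1.791699
x_1 = 1.791699: f = 4.539548, f' = 16.749186 → x_2 = 1.791699 - (4.539548)/(16.749186) = 1.520668
x_2 = 1.520668: f = 0.747486, f' = 11.532768 → x_3 = 1.520668 - (0.747486)/(11.532768) = 1.455854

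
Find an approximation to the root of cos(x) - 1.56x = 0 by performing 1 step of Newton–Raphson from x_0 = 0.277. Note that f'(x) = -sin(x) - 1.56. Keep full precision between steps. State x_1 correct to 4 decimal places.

Newton update: x ← x − f(x)/f'(x).
x_0 = 0.277000: f = 0.529760, f' = -1.833471 → x_1 = 0.277000 - (0.529760)/(-1.833471) = 0.565938

0.5659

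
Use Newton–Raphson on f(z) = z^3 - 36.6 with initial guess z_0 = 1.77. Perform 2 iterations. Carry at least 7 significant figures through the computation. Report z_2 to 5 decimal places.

Newton update: z ← z − f(z)/f'(z).
f'(z) = 3z^2
z_0 = 1.770000: f = -31.054767, f' = 9.398700 → z_1 = 1.770000 - (-31.054767)/(9.398700) = 5.074156
z_1 = 5.074156: f = 94.044562, f' = 77.241164 → z_2 = 5.074156 - (94.044562)/(77.241164) = 3.856611

3.85661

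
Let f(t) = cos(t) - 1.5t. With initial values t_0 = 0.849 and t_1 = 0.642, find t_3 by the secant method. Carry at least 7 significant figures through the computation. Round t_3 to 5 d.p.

f(t_0) = -0.612766, f(t_1) = -0.162100
t_2 = 0.642000 - (-0.162100)·(0.642000 - 0.849000)/(-0.162100 - (-0.612766)) = 0.567544; f(t_2) = -0.008092
t_3 = 0.567544 - (-0.008092)·(0.567544 - 0.642000)/(-0.008092 - (-0.162100)) = 0.563632; f(t_3) = -0.000127

0.56363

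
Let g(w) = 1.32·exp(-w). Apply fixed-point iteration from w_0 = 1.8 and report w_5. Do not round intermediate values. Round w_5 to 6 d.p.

0.572140

w_1 = g(1.800000) = 0.218195
w_2 = g(0.218195) = 1.061239
w_3 = g(1.061239) = 0.456755
w_4 = g(0.456755) = 0.836003
w_5 = g(0.836003) = 0.572140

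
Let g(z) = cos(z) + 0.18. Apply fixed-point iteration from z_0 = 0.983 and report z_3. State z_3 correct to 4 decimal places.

0.7841

z_1 = g(0.983000) = 0.734529
z_2 = g(0.734529) = 0.922147
z_3 = g(0.922147) = 0.784111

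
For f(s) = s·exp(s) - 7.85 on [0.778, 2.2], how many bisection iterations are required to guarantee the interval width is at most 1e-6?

Initial width b − a = 2.2 − 0.778 = 1.422000.
After n steps the width is (b−a)/2^n; need (b−a)/2^n ≤ 1e-6.
So n ≥ log₂(1.422000/1e-6) = log₂(1422000.0000) ≈ 20.4395.
Hence n = 21.

21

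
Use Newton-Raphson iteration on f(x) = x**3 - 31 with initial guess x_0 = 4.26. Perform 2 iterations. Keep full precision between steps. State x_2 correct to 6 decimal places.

3.161899

f'(x) = 3x**2
x_0 = 4.260000: f = 46.308776, f' = 54.442800 → x_1 = 4.260000 - (46.308776)/(54.442800) = 3.409405
x_1 = 3.409405: f = 8.631067, f' = 34.872126 → x_2 = 3.409405 - (8.631067)/(34.872126) = 3.161899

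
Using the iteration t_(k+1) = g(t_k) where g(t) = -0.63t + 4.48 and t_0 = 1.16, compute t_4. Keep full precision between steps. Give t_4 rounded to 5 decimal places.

t_1 = g(1.160000) = 3.749200
t_2 = g(3.749200) = 2.118004
t_3 = g(2.118004) = 3.145657
t_4 = g(3.145657) = 2.498236

2.49824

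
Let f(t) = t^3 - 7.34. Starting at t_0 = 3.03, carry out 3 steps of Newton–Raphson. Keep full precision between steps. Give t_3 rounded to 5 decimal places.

1.94460

Newton update: t ← t − f(t)/f'(t).
f'(t) = 3t^2
t_0 = 3.030000: f = 20.478127, f' = 27.542700 → t_1 = 3.030000 - (20.478127)/(27.542700) = 2.286495
t_1 = 2.286495: f = 4.613936, f' = 15.684182 → t_2 = 2.286495 - (4.613936)/(15.684182) = 1.992318
t_2 = 1.992318: f = 0.568165, f' = 11.907988 → t_3 = 1.992318 - (0.568165)/(11.907988) = 1.944605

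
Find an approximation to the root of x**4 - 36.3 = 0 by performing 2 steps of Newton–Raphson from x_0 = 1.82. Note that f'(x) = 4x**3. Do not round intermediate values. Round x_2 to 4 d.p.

x_0 = 1.820000: f = -25.328006, f' = 24.114272 → x_1 = 1.820000 - (-25.328006)/(24.114272) = 2.870333
x_1 = 2.870333: f = 31.577979, f' = 94.592492 → x_2 = 2.870333 - (31.577979)/(94.592492) = 2.536501

2.5365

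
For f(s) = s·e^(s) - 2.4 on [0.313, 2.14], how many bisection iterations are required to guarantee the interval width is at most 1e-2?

Initial width b − a = 2.14 − 0.313 = 1.827000.
After n steps the width is (b−a)/2^n; need (b−a)/2^n ≤ 1e-2.
So n ≥ log₂(1.827000/1e-2) = log₂(182.7000) ≈ 7.5133.
Hence n = 8.

8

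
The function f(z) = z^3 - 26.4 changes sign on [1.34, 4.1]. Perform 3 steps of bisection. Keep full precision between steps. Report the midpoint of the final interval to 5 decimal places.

2.89250

f(1.340000) = -23.993896, f(4.100000) = 42.521000 (opposite signs)
step 1: m = 2.720000, f(m) = -6.276352 < 0 → root in [2.720000, 4.100000]
step 2: m = 3.410000, f(m) = 13.251821 > 0 → root in [2.720000, 3.410000]
step 3: m = 3.065000, f(m) = 2.393300 > 0 → root in [2.720000, 3.065000]
Midpoint of [2.720000, 3.065000] = 2.892500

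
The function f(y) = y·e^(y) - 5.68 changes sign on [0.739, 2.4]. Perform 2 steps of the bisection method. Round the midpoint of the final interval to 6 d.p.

f(0.739000) = -4.132652, f(2.400000) = 20.775623 (opposite signs)
step 1: m = 1.569500, f(m) = 1.860263 > 0 → root in [0.739000, 1.569500]
step 2: m = 1.154250, f(m) = -2.019130 < 0 → root in [1.154250, 1.569500]
Midpoint of [1.154250, 1.569500] = 1.361875

1.361875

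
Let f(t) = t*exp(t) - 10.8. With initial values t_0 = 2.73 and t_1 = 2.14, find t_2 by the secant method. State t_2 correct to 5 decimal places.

1.95583

f(t_0) = 31.058782, f(t_1) = 7.388797
t_2 = 2.140000 - (7.388797)·(2.140000 - 2.730000)/(7.388797 - (31.058782)) = 1.955826; f(t_2) = 3.027218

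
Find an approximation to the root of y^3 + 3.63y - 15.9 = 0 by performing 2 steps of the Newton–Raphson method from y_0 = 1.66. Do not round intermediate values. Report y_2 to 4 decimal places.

2.0419

f'(y) = 3y^2 + 3.63
y_0 = 1.660000: f = -5.299904, f' = 11.896800 → y_1 = 1.660000 - (-5.299904)/(11.896800) = 2.105490
y_1 = 2.105490: f = 1.076749, f' = 16.929263 → y_2 = 2.105490 - (1.076749)/(16.929263) = 2.041887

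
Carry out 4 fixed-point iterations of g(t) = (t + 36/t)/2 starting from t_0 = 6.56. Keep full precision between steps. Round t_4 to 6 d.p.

6.000000

t_1 = g(6.560000) = 6.023902
t_2 = g(6.023902) = 6.000047
t_3 = g(6.000047) = 6.000000
t_4 = g(6.000000) = 6.000000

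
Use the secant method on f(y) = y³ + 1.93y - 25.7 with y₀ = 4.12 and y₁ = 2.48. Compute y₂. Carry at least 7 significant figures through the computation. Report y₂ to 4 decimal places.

2.6405

f(y_0) = 52.186128, f(y_1) = -5.660608
y_2 = 2.480000 - (-5.660608)·(2.480000 - 4.120000)/(-5.660608 - (52.186128)) = 2.640483; f(y_2) = -2.194031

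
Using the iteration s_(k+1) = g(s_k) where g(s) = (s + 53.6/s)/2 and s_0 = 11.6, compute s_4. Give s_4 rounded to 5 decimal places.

s_1 = g(11.600000) = 8.110345
s_2 = g(8.110345) = 7.359594
s_3 = g(7.359594) = 7.321302
s_4 = g(7.321302) = 7.321202

7.32120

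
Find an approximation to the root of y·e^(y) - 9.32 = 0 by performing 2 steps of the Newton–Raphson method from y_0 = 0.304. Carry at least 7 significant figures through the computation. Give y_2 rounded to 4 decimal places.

Newton update: y ← y − f(y)/f'(y).
f'(y) = (y + 1)·e^(y)
y_0 = 0.304000: f = -8.907998, f' = 1.767271 → y_1 = 0.304000 - (-8.907998)/(1.767271) = 5.344539
y_1 = 5.344539: f = 1110.154518, f' = 1328.935886 → y_2 = 5.344539 - (1110.154518)/(1328.935886) = 4.509168

4.5092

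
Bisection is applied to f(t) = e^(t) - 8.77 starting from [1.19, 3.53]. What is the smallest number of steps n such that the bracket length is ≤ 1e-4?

Initial width b − a = 3.53 − 1.19 = 2.340000.
After n steps the width is (b−a)/2^n; need (b−a)/2^n ≤ 1e-4.
So n ≥ log₂(2.340000/1e-4) = log₂(23400.0000) ≈ 14.5142.
Hence n = 15.

15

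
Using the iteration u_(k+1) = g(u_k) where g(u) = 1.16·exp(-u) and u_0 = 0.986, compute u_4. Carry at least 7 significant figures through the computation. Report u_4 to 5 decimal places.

0.67156

u_1 = g(0.986000) = 0.432757
u_2 = g(0.432757) = 0.752513
u_3 = g(0.752513) = 0.546570
u_4 = g(0.546570) = 0.671561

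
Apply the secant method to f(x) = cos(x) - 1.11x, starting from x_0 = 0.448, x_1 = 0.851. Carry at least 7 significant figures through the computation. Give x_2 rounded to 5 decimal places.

0.68418

f(x_0) = 0.404035, f(x_1) = -0.285378
x_2 = 0.851000 - (-0.285378)·(0.851000 - 0.448000)/(-0.285378 - (0.404035)) = 0.684181; f(x_2) = 0.015497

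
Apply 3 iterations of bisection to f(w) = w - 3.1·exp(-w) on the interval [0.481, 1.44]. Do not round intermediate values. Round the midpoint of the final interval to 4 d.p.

f(0.481000) = -1.435311, f(1.440000) = 0.705524 (opposite signs)
step 1: m = 0.960500, f(m) = -0.225875 < 0 → root in [0.960500, 1.440000]
step 2: m = 1.200250, f(m) = 0.266781 > 0 → root in [0.960500, 1.200250]
step 3: m = 1.080375, f(m) = 0.028024 > 0 → root in [0.960500, 1.080375]
Midpoint of [0.960500, 1.080375] = 1.020437

1.0204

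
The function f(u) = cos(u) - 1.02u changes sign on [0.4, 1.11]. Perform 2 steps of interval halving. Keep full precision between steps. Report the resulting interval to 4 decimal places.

[0.5775, 0.7550]

f(0.400000) = 0.513061, f(1.110000) = -0.687538 (opposite signs)
step 1: m = 0.755000, f(m) = -0.041828 < 0 → root in [0.400000, 0.755000]
step 2: m = 0.577500, f(m) = 0.248780 > 0 → root in [0.577500, 0.755000]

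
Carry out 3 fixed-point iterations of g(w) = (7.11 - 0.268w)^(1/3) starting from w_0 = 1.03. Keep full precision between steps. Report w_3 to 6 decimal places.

1.876465

w_1 = g(1.030000) = 1.897685
w_2 = g(1.897685) = 1.875912
w_3 = g(1.875912) = 1.876465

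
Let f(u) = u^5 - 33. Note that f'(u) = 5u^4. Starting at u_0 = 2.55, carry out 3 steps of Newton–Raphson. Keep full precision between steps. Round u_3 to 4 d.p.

2.0131

Newton update: u ← u − f(u)/f'(u).
u_0 = 2.550000: f = 74.820391, f' = 211.412531 → u_1 = 2.550000 - (74.820391)/(211.412531) = 2.196093
u_1 = 2.196093: f = 18.080314, f' = 116.298163 → u_2 = 2.196093 - (18.080314)/(116.298163) = 2.040628
u_2 = 2.040628: f = 2.384979, f' = 86.701209 → u_3 = 2.040628 - (2.384979)/(86.701209) = 2.013120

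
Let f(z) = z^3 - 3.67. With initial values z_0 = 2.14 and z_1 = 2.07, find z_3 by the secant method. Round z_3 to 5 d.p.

1.57847

f(z_0) = 6.130344, f(z_1) = 5.199743
z_2 = 2.070000 - (5.199743)·(2.070000 - 2.140000)/(5.199743 - (6.130344)) = 1.678874; f(z_2) = 1.062106
z_3 = 1.678874 - (1.062106)·(1.678874 - 2.070000)/(1.062106 - (5.199743)) = 1.578475; f(z_3) = 0.262899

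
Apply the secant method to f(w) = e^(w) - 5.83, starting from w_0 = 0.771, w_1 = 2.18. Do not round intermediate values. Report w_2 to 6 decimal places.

1.544193

f(w_0) = -3.668073, f(w_1) = 3.016306
w_2 = 2.180000 - (3.016306)·(2.180000 - 0.771000)/(3.016306 - (-3.668073)) = 1.544193; f(w_2) = -1.145810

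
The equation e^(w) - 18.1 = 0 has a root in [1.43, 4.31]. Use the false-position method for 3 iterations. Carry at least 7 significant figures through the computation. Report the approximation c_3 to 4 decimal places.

False-position update: c = (a·f(b) − b·f(a))/(f(b) − f(a)); replace the endpoint whose sign matches f(c).
f(1.430000) = -13.921301, f(4.310000) = 56.340489
step 1: c = 2.000628, f(c) = -10.706302 < 0 → new bracket [2.000628, 4.310000]
step 2: c = 2.369398, f(c) = -7.409047 < 0 → new bracket [2.369398, 4.310000]
step 3: c = 2.594937, f(c) = -4.704257 < 0 → new bracket [2.594937, 4.310000]

2.5949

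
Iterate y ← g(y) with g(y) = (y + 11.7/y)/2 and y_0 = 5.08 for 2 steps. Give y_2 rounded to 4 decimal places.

3.4305

y_1 = g(5.080000) = 3.691575
y_2 = g(3.691575) = 3.430477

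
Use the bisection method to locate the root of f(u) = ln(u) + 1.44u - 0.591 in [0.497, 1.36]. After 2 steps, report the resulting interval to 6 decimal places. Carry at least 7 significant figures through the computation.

[0.497000, 0.712750]

f(0.497000) = -0.574485, f(1.360000) = 1.674885 (opposite signs)
step 1: m = 0.928500, f(m) = 0.671855 > 0 → root in [0.497000, 0.928500]
step 2: m = 0.712750, f(m) = 0.096735 > 0 → root in [0.497000, 0.712750]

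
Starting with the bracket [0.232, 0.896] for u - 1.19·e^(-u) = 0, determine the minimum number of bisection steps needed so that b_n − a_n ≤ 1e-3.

Initial width b − a = 0.896 − 0.232 = 0.664000.
After n steps the width is (b−a)/2^n; need (b−a)/2^n ≤ 1e-3.
So n ≥ log₂(0.664000/1e-3) = log₂(664.0000) ≈ 9.3750.
Hence n = 10.

10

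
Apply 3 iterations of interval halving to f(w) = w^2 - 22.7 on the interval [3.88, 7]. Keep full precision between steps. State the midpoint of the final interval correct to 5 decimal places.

f(3.880000) = -7.645600, f(7.000000) = 26.300000 (opposite signs)
step 1: m = 5.440000, f(m) = 6.893600 > 0 → root in [3.880000, 5.440000]
step 2: m = 4.660000, f(m) = -0.984400 < 0 → root in [4.660000, 5.440000]
step 3: m = 5.050000, f(m) = 2.802500 > 0 → root in [4.660000, 5.050000]
Midpoint of [4.660000, 5.050000] = 4.855000

4.85500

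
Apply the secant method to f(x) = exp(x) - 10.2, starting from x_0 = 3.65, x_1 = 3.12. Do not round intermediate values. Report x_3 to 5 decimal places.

2.44795

f(x_0) = 28.274666, f(x_1) = 12.446380
x_2 = 3.120000 - (12.446380)·(3.120000 - 3.650000)/(12.446380 - (28.274666)) = 2.703241; f(x_2) = 4.728035
x_3 = 2.703241 - (4.728035)·(2.703241 - 3.120000)/(4.728035 - (12.446380)) = 2.447946; f(x_3) = 1.364574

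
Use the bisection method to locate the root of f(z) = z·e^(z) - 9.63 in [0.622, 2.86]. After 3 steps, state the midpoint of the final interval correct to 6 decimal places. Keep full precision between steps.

1.601125

f(0.622000) = -8.471432, f(2.860000) = 40.309967 (opposite signs)
step 1: m = 1.741000, f(m) = 0.298999 > 0 → root in [0.622000, 1.741000]
step 2: m = 1.181500, f(m) = -5.779185 < 0 → root in [1.181500, 1.741000]
step 3: m = 1.461250, f(m) = -3.330047 < 0 → root in [1.461250, 1.741000]
Midpoint of [1.461250, 1.741000] = 1.601125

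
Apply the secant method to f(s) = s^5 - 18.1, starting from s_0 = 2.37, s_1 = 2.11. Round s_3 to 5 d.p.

f(s_0) = 56.672470, f(s_1) = 23.722720
s_2 = 2.110000 - (23.722720)·(2.110000 - 2.370000)/(23.722720 - (56.672470)) = 1.922809; f(s_2) = 8.183329
s_3 = 1.922809 - (8.183329)·(1.922809 - 2.110000)/(8.183329 - (23.722720)) = 1.824230; f(s_3) = 2.102184

1.82423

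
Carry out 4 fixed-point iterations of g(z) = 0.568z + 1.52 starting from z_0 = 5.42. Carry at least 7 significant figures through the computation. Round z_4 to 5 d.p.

3.71644

z_1 = g(5.420000) = 4.598560
z_2 = g(4.598560) = 4.131982
z_3 = g(4.131982) = 3.866966
z_4 = g(3.866966) = 3.716437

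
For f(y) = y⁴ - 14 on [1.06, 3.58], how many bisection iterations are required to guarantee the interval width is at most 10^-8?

28

Initial width b − a = 3.58 − 1.06 = 2.520000.
After n steps the width is (b−a)/2^n; need (b−a)/2^n ≤ 10^-8.
So n ≥ log₂(2.520000/10^-8) = log₂(252000000.0000) ≈ 27.9088.
Hence n = 28.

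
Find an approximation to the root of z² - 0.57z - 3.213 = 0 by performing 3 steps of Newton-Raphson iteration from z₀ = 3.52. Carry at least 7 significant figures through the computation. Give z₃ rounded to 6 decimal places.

f'(z) = 2z - 0.57
z_0 = 3.520000: f = 7.171000, f' = 6.470000 → z_1 = 3.520000 - (7.171000)/(6.470000) = 2.411654
z_1 = 2.411654: f = 1.228431, f' = 4.253308 → z_2 = 2.411654 - (1.228431)/(4.253308) = 2.122836
z_2 = 2.122836: f = 0.083416, f' = 3.675672 → z_3 = 2.122836 - (0.083416)/(3.675672) = 2.100142

2.100142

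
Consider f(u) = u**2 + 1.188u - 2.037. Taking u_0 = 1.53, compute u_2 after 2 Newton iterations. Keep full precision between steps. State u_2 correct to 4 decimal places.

0.9538

f'(u) = 2u + 1.188
u_0 = 1.530000: f = 2.121540, f' = 4.248000 → u_1 = 1.530000 - (2.121540)/(4.248000) = 1.030579
u_1 = 1.030579: f = 0.249421, f' = 3.249158 → u_2 = 1.030579 - (0.249421)/(3.249158) = 0.953814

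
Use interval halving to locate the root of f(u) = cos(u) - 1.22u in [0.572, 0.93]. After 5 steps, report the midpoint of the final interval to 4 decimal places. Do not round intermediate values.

0.6559

f(0.572000) = 0.142980, f(0.930000) = -0.536766 (opposite signs)
step 1: m = 0.751000, f(m) = -0.185213 < 0 → root in [0.572000, 0.751000]
step 2: m = 0.661500, f(m) = -0.017958 < 0 → root in [0.572000, 0.661500]
step 3: m = 0.616750, f(m) = 0.063328 > 0 → root in [0.616750, 0.661500]
step 4: m = 0.639125, f(m) = 0.022885 > 0 → root in [0.639125, 0.661500]
step 5: m = 0.650312, f(m) = 0.002513 > 0 → root in [0.650312, 0.661500]
Midpoint of [0.650312, 0.661500] = 0.655906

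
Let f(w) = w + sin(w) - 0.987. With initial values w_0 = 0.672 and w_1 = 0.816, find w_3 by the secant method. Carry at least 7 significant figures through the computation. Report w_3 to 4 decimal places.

Secant update: w_(k+1) = w_k − f(w_k)·(w_k − w_(k-1))/(f(w_k) − f(w_(k-1))).
f(w_0) = 0.307552, f(w_1) = 0.557411
w_2 = 0.816000 - (0.557411)·(0.816000 - 0.672000)/(0.557411 - (0.307552)) = 0.494750; f(w_2) = -0.017439
w_3 = 0.494750 - (-0.017439)·(0.494750 - 0.816000)/(-0.017439 - (0.557411)) = 0.504495; f(w_3) = 0.000861

0.5045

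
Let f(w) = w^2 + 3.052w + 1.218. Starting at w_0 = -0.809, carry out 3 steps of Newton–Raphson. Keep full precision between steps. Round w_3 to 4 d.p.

f'(w) = 2w + 3.052
w_0 = -0.809000: f = -0.596587, f' = 1.434000 → w_1 = -0.809000 - (-0.596587)/(1.434000) = -0.392970
w_1 = -0.392970: f = 0.173081, f' = 2.266060 → w_2 = -0.392970 - (0.173081)/(2.266060) = -0.469350
w_2 = -0.469350: f = 0.005834, f' = 2.113301 → w_3 = -0.469350 - (0.005834)/(2.113301) = -0.472110

-0.4721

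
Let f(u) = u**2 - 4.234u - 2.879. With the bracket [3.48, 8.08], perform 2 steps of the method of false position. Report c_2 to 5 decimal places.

False-position update: c = (a·f(b) − b·f(a))/(f(b) − f(a)); replace the endpoint whose sign matches f(c).
f(3.480000) = -5.502920, f(8.080000) = 28.196680
step 1: c = 4.231149, f(c) = -2.891062 < 0 → new bracket [4.231149, 8.080000]
step 2: c = 4.589080, f(c) = -1.249508 < 0 → new bracket [4.589080, 8.080000]

4.58908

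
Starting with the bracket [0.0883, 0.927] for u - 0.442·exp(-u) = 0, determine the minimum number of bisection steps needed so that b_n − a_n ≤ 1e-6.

20

Initial width b − a = 0.927 − 0.0883 = 0.838700.
After n steps the width is (b−a)/2^n; need (b−a)/2^n ≤ 1e-6.
So n ≥ log₂(0.838700/1e-6) = log₂(838700.0000) ≈ 19.6778.
Hence n = 20.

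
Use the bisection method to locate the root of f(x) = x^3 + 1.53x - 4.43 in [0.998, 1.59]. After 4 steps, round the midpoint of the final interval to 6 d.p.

f(0.998000) = -1.909048, f(1.590000) = 2.022379 (opposite signs)
step 1: m = 1.294000, f(m) = -0.283460 < 0 → root in [1.294000, 1.590000]
step 2: m = 1.442000, f(m) = 0.774703 > 0 → root in [1.294000, 1.442000]
step 3: m = 1.368000, f(m) = 0.223148 > 0 → root in [1.294000, 1.368000]
step 4: m = 1.331000, f(m) = -0.035622 < 0 → root in [1.331000, 1.368000]
Midpoint of [1.331000, 1.368000] = 1.349500

1.349500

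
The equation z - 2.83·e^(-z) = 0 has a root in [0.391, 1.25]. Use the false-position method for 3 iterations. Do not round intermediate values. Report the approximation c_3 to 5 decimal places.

1.02126

f(0.391000) = -1.523156, f(1.250000) = 0.439191
step 1: c = 1.057748, f(c) = 0.075067 > 0 → new bracket [0.391000, 1.057748]
step 2: c = 1.026431, f(c) = 0.012489 > 0 → new bracket [0.391000, 1.026431]
step 3: c = 1.021263, f(c) = 0.002068 > 0 → new bracket [0.391000, 1.021263]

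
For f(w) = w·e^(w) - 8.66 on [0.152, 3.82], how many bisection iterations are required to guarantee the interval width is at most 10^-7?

26

Initial width b − a = 3.82 − 0.152 = 3.668000.
After n steps the width is (b−a)/2^n; need (b−a)/2^n ≤ 10^-7.
So n ≥ log₂(3.668000/10^-7) = log₂(36680000.0000) ≈ 25.1285.
Hence n = 26.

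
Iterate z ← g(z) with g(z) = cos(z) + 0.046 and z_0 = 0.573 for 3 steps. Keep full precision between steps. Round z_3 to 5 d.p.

0.82464

z_1 = g(0.573000) = 0.886278
z_2 = g(0.886278) = 0.678300
z_3 = g(0.678300) = 0.824641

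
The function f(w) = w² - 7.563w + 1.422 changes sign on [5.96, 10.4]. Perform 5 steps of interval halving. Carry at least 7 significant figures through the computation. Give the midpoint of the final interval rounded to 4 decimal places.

f(5.960000) = -8.131880, f(10.400000) = 30.926800 (opposite signs)
step 1: m = 8.180000, f(m) = 6.469060 > 0 → root in [5.960000, 8.180000]
step 2: m = 7.070000, f(m) = -2.063510 < 0 → root in [7.070000, 8.180000]
step 3: m = 7.625000, f(m) = 1.894750 > 0 → root in [7.070000, 7.625000]
step 4: m = 7.347500, f(m) = -0.161386 < 0 → root in [7.347500, 7.625000]
step 5: m = 7.486250, f(m) = 0.847430 > 0 → root in [7.347500, 7.486250]
Midpoint of [7.347500, 7.486250] = 7.416875

7.4169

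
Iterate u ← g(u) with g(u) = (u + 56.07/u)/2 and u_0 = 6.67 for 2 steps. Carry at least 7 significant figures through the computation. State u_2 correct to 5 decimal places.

7.48816

u_1 = g(6.670000) = 7.538148
u_2 = g(7.538148) = 7.488157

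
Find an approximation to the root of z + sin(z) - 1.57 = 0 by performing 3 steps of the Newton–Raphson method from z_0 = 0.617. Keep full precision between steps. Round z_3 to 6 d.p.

0.831235

f'(z) = 1 + cos(z)
z_0 = 0.617000: f = -0.374409, f' = 1.815618 → z_1 = 0.617000 - (-0.374409)/(1.815618) = 0.823216
z_1 = 0.823216: f = -0.013448, f' = 1.679866 → z_2 = 0.823216 - (-0.013448)/(1.679866) = 0.831221
z_2 = 0.831221: f = -0.000024, f' = 1.673974 → z_3 = 0.831221 - (-0.000024)/(1.673974) = 0.831235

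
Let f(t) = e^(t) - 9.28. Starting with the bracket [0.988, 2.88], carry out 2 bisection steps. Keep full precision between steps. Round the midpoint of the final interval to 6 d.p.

f(0.988000) = -6.594143, f(2.880000) = 8.534273 (opposite signs)
step 1: m = 1.934000, f(m) = -2.362877 < 0 → root in [1.934000, 2.880000]
step 2: m = 2.407000, f(m) = 1.820609 > 0 → root in [1.934000, 2.407000]
Midpoint of [1.934000, 2.407000] = 2.170500

2.170500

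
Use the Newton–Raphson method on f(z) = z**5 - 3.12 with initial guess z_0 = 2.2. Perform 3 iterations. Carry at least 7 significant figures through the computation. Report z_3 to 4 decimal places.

1.3189

f'(z) = 5z**4
z_0 = 2.200000: f = 48.416320, f' = 117.128000 → z_1 = 2.200000 - (48.416320)/(117.128000) = 1.786638
z_1 = 1.786638: f = 15.084647, f' = 50.946671 → z_2 = 1.786638 - (15.084647)/(50.946671) = 1.490551
z_2 = 1.490551: f = 4.237555, f' = 24.680663 → z_3 = 1.490551 - (4.237555)/(24.680663) = 1.318855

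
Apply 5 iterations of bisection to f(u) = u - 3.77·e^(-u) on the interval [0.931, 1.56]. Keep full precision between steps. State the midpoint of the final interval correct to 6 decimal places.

f(0.931000) = -0.554981, f(1.560000) = 0.767787 (opposite signs)
step 1: m = 1.245500, f(m) = 0.160505 > 0 → root in [0.931000, 1.245500]
step 2: m = 1.088250, f(m) = -0.181506 < 0 → root in [1.088250, 1.245500]
step 3: m = 1.166875, f(m) = -0.006871 < 0 → root in [1.166875, 1.245500]
step 4: m = 1.206187, f(m) = 0.077690 > 0 → root in [1.166875, 1.206187]
step 5: m = 1.186531, f(m) = 0.035632 > 0 → root in [1.166875, 1.186531]
Midpoint of [1.166875, 1.186531] = 1.176703

1.176703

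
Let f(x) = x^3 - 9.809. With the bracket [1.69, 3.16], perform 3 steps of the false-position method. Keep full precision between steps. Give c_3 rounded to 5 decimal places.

f(1.690000) = -4.982191, f(3.160000) = 21.745496
step 1: c = 1.964016, f(c) = -2.233083 < 0 → new bracket [1.964016, 3.160000]
step 2: c = 2.075396, f(c) = -0.869711 < 0 → new bracket [2.075396, 3.160000]
step 3: c = 2.117107, f(c) = -0.319831 < 0 → new bracket [2.117107, 3.160000]

2.11711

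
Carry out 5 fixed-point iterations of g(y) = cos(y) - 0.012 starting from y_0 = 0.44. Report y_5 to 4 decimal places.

y_1 = g(0.440000) = 0.892752
y_2 = g(0.892752) = 0.615271
y_3 = g(0.615271) = 0.804617
y_4 = g(0.804617) = 0.681387
y_5 = g(0.681387) = 0.764700

0.7647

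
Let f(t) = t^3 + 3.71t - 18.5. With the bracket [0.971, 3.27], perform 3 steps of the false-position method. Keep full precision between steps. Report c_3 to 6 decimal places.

2.132802

f(0.971000) = -13.982091, f(3.270000) = 28.597483
step 1: c = 1.725935, f(c) = -6.955472 < 0 → new bracket [1.725935, 3.270000]
step 2: c = 2.028011, f(c) = -2.635210 < 0 → new bracket [2.028011, 3.270000]
step 3: c = 2.132802, f(c) = -0.885514 < 0 → new bracket [2.132802, 3.270000]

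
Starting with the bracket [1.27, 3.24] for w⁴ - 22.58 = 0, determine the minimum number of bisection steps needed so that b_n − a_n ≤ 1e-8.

Initial width b − a = 3.24 − 1.27 = 1.970000.
After n steps the width is (b−a)/2^n; need (b−a)/2^n ≤ 1e-8.
So n ≥ log₂(1.970000/1e-8) = log₂(197000000.0000) ≈ 27.5536.
Hence n = 28.

28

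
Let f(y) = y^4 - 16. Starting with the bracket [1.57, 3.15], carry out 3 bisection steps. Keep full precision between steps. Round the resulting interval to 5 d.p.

f(1.570000) = -9.924268, f(3.150000) = 82.456006 (opposite signs)
step 1: m = 2.360000, f(m) = 15.020444 > 0 → root in [1.570000, 2.360000]
step 2: m = 1.965000, f(m) = -1.090941 < 0 → root in [1.965000, 2.360000]
step 3: m = 2.162500, f(m) = 5.868775 > 0 → root in [1.965000, 2.162500]

[1.96500, 2.16250]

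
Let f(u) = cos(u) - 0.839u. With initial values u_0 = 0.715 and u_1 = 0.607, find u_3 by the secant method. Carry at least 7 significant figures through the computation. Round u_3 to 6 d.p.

Secant update: u_(k+1) = u_k − f(u_k)·(u_k − u_(k-1))/(f(u_k) − f(u_(k-1))).
f(u_0) = 0.155208, f(u_1) = 0.312090
u_2 = 0.607000 - (0.312090)·(0.607000 - 0.715000)/(0.312090 - (0.155208)) = 0.821848; f(u_2) = -0.008662
u_3 = 0.821848 - (-0.008662)·(0.821848 - 0.607000)/(-0.008662 - (0.312090)) = 0.816046; f(u_3) = 0.000444

0.816046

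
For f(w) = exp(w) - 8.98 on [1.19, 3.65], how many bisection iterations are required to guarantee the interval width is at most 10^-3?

Initial width b − a = 3.65 − 1.19 = 2.460000.
After n steps the width is (b−a)/2^n; need (b−a)/2^n ≤ 10^-3.
So n ≥ log₂(2.460000/10^-3) = log₂(2460.0000) ≈ 11.2644.
Hence n = 12.

12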